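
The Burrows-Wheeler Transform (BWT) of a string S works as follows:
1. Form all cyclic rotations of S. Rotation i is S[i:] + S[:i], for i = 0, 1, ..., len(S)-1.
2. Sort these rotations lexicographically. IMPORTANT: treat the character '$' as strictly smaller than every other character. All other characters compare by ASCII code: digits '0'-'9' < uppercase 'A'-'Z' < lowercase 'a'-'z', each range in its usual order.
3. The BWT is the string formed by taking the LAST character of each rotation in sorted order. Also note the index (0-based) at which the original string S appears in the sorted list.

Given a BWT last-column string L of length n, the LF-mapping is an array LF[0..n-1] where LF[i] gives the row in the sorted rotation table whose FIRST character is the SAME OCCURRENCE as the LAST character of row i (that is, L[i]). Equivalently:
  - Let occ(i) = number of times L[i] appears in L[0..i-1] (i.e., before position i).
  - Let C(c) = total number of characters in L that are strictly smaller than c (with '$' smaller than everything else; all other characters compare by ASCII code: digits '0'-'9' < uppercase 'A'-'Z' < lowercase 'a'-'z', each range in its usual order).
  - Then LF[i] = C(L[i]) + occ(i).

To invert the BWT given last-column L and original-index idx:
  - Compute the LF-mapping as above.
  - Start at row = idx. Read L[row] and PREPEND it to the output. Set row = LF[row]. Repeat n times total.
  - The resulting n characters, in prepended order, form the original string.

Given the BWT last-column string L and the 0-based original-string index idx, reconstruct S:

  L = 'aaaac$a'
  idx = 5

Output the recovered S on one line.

Answer: acaaaa$

Derivation:
LF mapping: 1 2 3 4 6 0 5
Walk LF starting at row 5, prepending L[row]:
  step 1: row=5, L[5]='$', prepend. Next row=LF[5]=0
  step 2: row=0, L[0]='a', prepend. Next row=LF[0]=1
  step 3: row=1, L[1]='a', prepend. Next row=LF[1]=2
  step 4: row=2, L[2]='a', prepend. Next row=LF[2]=3
  step 5: row=3, L[3]='a', prepend. Next row=LF[3]=4
  step 6: row=4, L[4]='c', prepend. Next row=LF[4]=6
  step 7: row=6, L[6]='a', prepend. Next row=LF[6]=5
Reversed output: acaaaa$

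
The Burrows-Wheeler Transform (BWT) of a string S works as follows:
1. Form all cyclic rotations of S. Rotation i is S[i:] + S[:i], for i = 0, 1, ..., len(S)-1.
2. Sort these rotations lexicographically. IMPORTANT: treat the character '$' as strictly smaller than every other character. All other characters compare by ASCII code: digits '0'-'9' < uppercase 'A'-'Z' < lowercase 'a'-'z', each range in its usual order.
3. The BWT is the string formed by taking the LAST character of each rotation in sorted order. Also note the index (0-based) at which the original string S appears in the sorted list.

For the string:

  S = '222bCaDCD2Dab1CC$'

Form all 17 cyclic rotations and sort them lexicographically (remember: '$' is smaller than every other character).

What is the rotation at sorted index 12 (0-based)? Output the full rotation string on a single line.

All 17 rotations (rotation i = S[i:]+S[:i]):
  rot[0] = 222bCaDCD2Dab1CC$
  rot[1] = 22bCaDCD2Dab1CC$2
  rot[2] = 2bCaDCD2Dab1CC$22
  rot[3] = bCaDCD2Dab1CC$222
  rot[4] = CaDCD2Dab1CC$222b
  rot[5] = aDCD2Dab1CC$222bC
  rot[6] = DCD2Dab1CC$222bCa
  rot[7] = CD2Dab1CC$222bCaD
  rot[8] = D2Dab1CC$222bCaDC
  rot[9] = 2Dab1CC$222bCaDCD
  rot[10] = Dab1CC$222bCaDCD2
  rot[11] = ab1CC$222bCaDCD2D
  rot[12] = b1CC$222bCaDCD2Da
  rot[13] = 1CC$222bCaDCD2Dab
  rot[14] = CC$222bCaDCD2Dab1
  rot[15] = C$222bCaDCD2Dab1C
  rot[16] = $222bCaDCD2Dab1CC
Sorted (with $ < everything):
  sorted[0] = $222bCaDCD2Dab1CC
  sorted[1] = 1CC$222bCaDCD2Dab
  sorted[2] = 222bCaDCD2Dab1CC$
  sorted[3] = 22bCaDCD2Dab1CC$2
  sorted[4] = 2Dab1CC$222bCaDCD
  sorted[5] = 2bCaDCD2Dab1CC$22
  sorted[6] = C$222bCaDCD2Dab1C
  sorted[7] = CC$222bCaDCD2Dab1
  sorted[8] = CD2Dab1CC$222bCaD
  sorted[9] = CaDCD2Dab1CC$222b
  sorted[10] = D2Dab1CC$222bCaDC
  sorted[11] = DCD2Dab1CC$222bCa
  sorted[12] = Dab1CC$222bCaDCD2
  sorted[13] = aDCD2Dab1CC$222bC
  sorted[14] = ab1CC$222bCaDCD2D
  sorted[15] = b1CC$222bCaDCD2Da
  sorted[16] = bCaDCD2Dab1CC$222
sorted[12] = Dab1CC$222bCaDCD2

Answer: Dab1CC$222bCaDCD2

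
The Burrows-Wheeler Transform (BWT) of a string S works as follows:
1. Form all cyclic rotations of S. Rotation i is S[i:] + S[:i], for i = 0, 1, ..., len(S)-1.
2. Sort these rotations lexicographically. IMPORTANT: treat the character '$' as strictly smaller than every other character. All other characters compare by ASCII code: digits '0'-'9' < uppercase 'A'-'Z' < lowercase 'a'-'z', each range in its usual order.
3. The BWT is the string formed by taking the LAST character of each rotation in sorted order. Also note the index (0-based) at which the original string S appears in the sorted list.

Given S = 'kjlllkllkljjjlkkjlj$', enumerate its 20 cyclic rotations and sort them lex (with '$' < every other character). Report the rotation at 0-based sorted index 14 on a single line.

Answer: lkkjlj$kjlllkllkljjj

Derivation:
All 20 rotations (rotation i = S[i:]+S[:i]):
  rot[0] = kjlllkllkljjjlkkjlj$
  rot[1] = jlllkllkljjjlkkjlj$k
  rot[2] = lllkllkljjjlkkjlj$kj
  rot[3] = llkllkljjjlkkjlj$kjl
  rot[4] = lkllkljjjlkkjlj$kjll
  rot[5] = kllkljjjlkkjlj$kjlll
  rot[6] = llkljjjlkkjlj$kjlllk
  rot[7] = lkljjjlkkjlj$kjlllkl
  rot[8] = kljjjlkkjlj$kjlllkll
  rot[9] = ljjjlkkjlj$kjlllkllk
  rot[10] = jjjlkkjlj$kjlllkllkl
  rot[11] = jjlkkjlj$kjlllkllklj
  rot[12] = jlkkjlj$kjlllkllkljj
  rot[13] = lkkjlj$kjlllkllkljjj
  rot[14] = kkjlj$kjlllkllkljjjl
  rot[15] = kjlj$kjlllkllkljjjlk
  rot[16] = jlj$kjlllkllkljjjlkk
  rot[17] = lj$kjlllkllkljjjlkkj
  rot[18] = j$kjlllkllkljjjlkkjl
  rot[19] = $kjlllkllkljjjlkkjlj
Sorted (with $ < everything):
  sorted[0] = $kjlllkllkljjjlkkjlj
  sorted[1] = j$kjlllkllkljjjlkkjl
  sorted[2] = jjjlkkjlj$kjlllkllkl
  sorted[3] = jjlkkjlj$kjlllkllklj
  sorted[4] = jlj$kjlllkllkljjjlkk
  sorted[5] = jlkkjlj$kjlllkllkljj
  sorted[6] = jlllkllkljjjlkkjlj$k
  sorted[7] = kjlj$kjlllkllkljjjlk
  sorted[8] = kjlllkllkljjjlkkjlj$
  sorted[9] = kkjlj$kjlllkllkljjjl
  sorted[10] = kljjjlkkjlj$kjlllkll
  sorted[11] = kllkljjjlkkjlj$kjlll
  sorted[12] = lj$kjlllkllkljjjlkkj
  sorted[13] = ljjjlkkjlj$kjlllkllk
  sorted[14] = lkkjlj$kjlllkllkljjj
  sorted[15] = lkljjjlkkjlj$kjlllkl
  sorted[16] = lkllkljjjlkkjlj$kjll
  sorted[17] = llkljjjlkkjlj$kjlllk
  sorted[18] = llkllkljjjlkkjlj$kjl
  sorted[19] = lllkllkljjjlkkjlj$kj
sorted[14] = lkkjlj$kjlllkllkljjj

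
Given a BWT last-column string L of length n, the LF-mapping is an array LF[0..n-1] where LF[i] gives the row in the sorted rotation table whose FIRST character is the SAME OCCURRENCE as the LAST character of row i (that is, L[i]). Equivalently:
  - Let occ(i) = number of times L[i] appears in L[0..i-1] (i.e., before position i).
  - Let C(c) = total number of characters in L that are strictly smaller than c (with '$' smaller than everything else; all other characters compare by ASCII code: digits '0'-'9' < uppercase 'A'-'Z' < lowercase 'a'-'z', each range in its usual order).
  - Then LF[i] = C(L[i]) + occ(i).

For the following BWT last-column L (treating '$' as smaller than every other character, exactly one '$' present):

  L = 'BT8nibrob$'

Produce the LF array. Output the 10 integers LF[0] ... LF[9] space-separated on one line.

Char counts: '$':1, '8':1, 'B':1, 'T':1, 'b':2, 'i':1, 'n':1, 'o':1, 'r':1
C (first-col start): C('$')=0, C('8')=1, C('B')=2, C('T')=3, C('b')=4, C('i')=6, C('n')=7, C('o')=8, C('r')=9
L[0]='B': occ=0, LF[0]=C('B')+0=2+0=2
L[1]='T': occ=0, LF[1]=C('T')+0=3+0=3
L[2]='8': occ=0, LF[2]=C('8')+0=1+0=1
L[3]='n': occ=0, LF[3]=C('n')+0=7+0=7
L[4]='i': occ=0, LF[4]=C('i')+0=6+0=6
L[5]='b': occ=0, LF[5]=C('b')+0=4+0=4
L[6]='r': occ=0, LF[6]=C('r')+0=9+0=9
L[7]='o': occ=0, LF[7]=C('o')+0=8+0=8
L[8]='b': occ=1, LF[8]=C('b')+1=4+1=5
L[9]='$': occ=0, LF[9]=C('$')+0=0+0=0

Answer: 2 3 1 7 6 4 9 8 5 0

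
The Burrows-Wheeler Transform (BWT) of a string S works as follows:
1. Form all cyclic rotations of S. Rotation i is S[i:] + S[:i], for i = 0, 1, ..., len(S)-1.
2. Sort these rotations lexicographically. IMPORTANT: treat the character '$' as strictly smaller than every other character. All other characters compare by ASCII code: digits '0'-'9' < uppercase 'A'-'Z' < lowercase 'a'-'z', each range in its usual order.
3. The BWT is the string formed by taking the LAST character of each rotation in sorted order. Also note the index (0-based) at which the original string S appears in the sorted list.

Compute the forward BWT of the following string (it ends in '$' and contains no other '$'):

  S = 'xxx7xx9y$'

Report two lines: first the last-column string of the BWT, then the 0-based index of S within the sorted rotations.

Answer: yxxxxx7$9
7

Derivation:
All 9 rotations (rotation i = S[i:]+S[:i]):
  rot[0] = xxx7xx9y$
  rot[1] = xx7xx9y$x
  rot[2] = x7xx9y$xx
  rot[3] = 7xx9y$xxx
  rot[4] = xx9y$xxx7
  rot[5] = x9y$xxx7x
  rot[6] = 9y$xxx7xx
  rot[7] = y$xxx7xx9
  rot[8] = $xxx7xx9y
Sorted (with $ < everything):
  sorted[0] = $xxx7xx9y  (last char: 'y')
  sorted[1] = 7xx9y$xxx  (last char: 'x')
  sorted[2] = 9y$xxx7xx  (last char: 'x')
  sorted[3] = x7xx9y$xx  (last char: 'x')
  sorted[4] = x9y$xxx7x  (last char: 'x')
  sorted[5] = xx7xx9y$x  (last char: 'x')
  sorted[6] = xx9y$xxx7  (last char: '7')
  sorted[7] = xxx7xx9y$  (last char: '$')
  sorted[8] = y$xxx7xx9  (last char: '9')
Last column: yxxxxx7$9
Original string S is at sorted index 7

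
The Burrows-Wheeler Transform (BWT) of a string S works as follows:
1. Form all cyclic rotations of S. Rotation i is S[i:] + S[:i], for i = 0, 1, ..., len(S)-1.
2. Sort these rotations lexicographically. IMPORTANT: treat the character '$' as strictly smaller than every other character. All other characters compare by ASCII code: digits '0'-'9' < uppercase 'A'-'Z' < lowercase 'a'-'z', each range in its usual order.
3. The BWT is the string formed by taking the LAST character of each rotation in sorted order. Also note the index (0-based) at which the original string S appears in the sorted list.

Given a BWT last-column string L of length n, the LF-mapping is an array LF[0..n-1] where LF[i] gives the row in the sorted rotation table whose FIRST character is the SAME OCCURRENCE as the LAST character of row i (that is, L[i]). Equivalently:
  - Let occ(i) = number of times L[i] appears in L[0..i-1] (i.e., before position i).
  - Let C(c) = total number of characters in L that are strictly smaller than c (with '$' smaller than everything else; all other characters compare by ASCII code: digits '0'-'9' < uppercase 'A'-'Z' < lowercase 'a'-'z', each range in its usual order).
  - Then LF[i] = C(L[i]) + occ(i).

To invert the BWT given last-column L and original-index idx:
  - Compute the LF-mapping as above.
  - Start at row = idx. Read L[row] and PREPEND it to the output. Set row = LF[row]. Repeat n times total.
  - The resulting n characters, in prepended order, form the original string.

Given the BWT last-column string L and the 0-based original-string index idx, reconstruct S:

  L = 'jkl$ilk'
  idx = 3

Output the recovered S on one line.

Answer: kikllj$

Derivation:
LF mapping: 2 3 5 0 1 6 4
Walk LF starting at row 3, prepending L[row]:
  step 1: row=3, L[3]='$', prepend. Next row=LF[3]=0
  step 2: row=0, L[0]='j', prepend. Next row=LF[0]=2
  step 3: row=2, L[2]='l', prepend. Next row=LF[2]=5
  step 4: row=5, L[5]='l', prepend. Next row=LF[5]=6
  step 5: row=6, L[6]='k', prepend. Next row=LF[6]=4
  step 6: row=4, L[4]='i', prepend. Next row=LF[4]=1
  step 7: row=1, L[1]='k', prepend. Next row=LF[1]=3
Reversed output: kikllj$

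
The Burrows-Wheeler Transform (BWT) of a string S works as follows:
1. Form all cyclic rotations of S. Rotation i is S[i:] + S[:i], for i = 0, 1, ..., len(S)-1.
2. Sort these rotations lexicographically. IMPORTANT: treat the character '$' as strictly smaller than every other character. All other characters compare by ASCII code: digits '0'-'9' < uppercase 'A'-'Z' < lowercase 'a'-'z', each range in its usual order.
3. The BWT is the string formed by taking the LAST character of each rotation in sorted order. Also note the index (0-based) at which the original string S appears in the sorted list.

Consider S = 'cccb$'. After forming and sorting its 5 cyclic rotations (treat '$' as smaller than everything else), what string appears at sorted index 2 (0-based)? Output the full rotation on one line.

Answer: cb$cc

Derivation:
All 5 rotations (rotation i = S[i:]+S[:i]):
  rot[0] = cccb$
  rot[1] = ccb$c
  rot[2] = cb$cc
  rot[3] = b$ccc
  rot[4] = $cccb
Sorted (with $ < everything):
  sorted[0] = $cccb
  sorted[1] = b$ccc
  sorted[2] = cb$cc
  sorted[3] = ccb$c
  sorted[4] = cccb$
sorted[2] = cb$cc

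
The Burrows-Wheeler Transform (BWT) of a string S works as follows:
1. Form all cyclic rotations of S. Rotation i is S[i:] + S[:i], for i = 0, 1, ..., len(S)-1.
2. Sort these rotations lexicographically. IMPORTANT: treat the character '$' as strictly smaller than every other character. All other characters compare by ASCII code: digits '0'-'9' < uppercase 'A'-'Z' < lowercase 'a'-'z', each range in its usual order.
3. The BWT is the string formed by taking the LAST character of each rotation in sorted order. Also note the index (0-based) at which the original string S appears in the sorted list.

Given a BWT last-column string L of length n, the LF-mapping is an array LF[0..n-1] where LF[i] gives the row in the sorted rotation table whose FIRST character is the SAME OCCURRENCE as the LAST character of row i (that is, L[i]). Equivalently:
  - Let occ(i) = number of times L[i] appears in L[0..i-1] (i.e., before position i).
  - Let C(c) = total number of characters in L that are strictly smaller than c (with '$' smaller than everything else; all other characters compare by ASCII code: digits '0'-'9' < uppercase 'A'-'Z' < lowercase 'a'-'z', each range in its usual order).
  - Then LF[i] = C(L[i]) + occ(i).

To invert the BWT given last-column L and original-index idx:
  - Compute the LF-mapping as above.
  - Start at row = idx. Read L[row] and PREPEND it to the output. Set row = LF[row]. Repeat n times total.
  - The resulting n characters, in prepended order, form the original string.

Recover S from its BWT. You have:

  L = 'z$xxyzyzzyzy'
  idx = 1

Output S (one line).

LF mapping: 7 0 1 2 3 8 4 9 10 5 11 6
Walk LF starting at row 1, prepending L[row]:
  step 1: row=1, L[1]='$', prepend. Next row=LF[1]=0
  step 2: row=0, L[0]='z', prepend. Next row=LF[0]=7
  step 3: row=7, L[7]='z', prepend. Next row=LF[7]=9
  step 4: row=9, L[9]='y', prepend. Next row=LF[9]=5
  step 5: row=5, L[5]='z', prepend. Next row=LF[5]=8
  step 6: row=8, L[8]='z', prepend. Next row=LF[8]=10
  step 7: row=10, L[10]='z', prepend. Next row=LF[10]=11
  step 8: row=11, L[11]='y', prepend. Next row=LF[11]=6
  step 9: row=6, L[6]='y', prepend. Next row=LF[6]=4
  step 10: row=4, L[4]='y', prepend. Next row=LF[4]=3
  step 11: row=3, L[3]='x', prepend. Next row=LF[3]=2
  step 12: row=2, L[2]='x', prepend. Next row=LF[2]=1
Reversed output: xxyyyzzzyzz$

Answer: xxyyyzzzyzz$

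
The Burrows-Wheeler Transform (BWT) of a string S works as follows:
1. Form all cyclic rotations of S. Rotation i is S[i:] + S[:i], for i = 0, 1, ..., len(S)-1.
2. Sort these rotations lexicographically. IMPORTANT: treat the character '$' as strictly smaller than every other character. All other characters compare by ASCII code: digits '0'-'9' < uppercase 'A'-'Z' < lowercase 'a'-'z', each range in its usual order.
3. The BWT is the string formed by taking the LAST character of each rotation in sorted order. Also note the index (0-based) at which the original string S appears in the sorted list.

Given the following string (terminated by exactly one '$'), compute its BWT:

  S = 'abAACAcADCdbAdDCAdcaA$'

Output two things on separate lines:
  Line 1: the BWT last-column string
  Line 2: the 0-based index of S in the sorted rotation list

All 22 rotations (rotation i = S[i:]+S[:i]):
  rot[0] = abAACAcADCdbAdDCAdcaA$
  rot[1] = bAACAcADCdbAdDCAdcaA$a
  rot[2] = AACAcADCdbAdDCAdcaA$ab
  rot[3] = ACAcADCdbAdDCAdcaA$abA
  rot[4] = CAcADCdbAdDCAdcaA$abAA
  rot[5] = AcADCdbAdDCAdcaA$abAAC
  rot[6] = cADCdbAdDCAdcaA$abAACA
  rot[7] = ADCdbAdDCAdcaA$abAACAc
  rot[8] = DCdbAdDCAdcaA$abAACAcA
  rot[9] = CdbAdDCAdcaA$abAACAcAD
  rot[10] = dbAdDCAdcaA$abAACAcADC
  rot[11] = bAdDCAdcaA$abAACAcADCd
  rot[12] = AdDCAdcaA$abAACAcADCdb
  rot[13] = dDCAdcaA$abAACAcADCdbA
  rot[14] = DCAdcaA$abAACAcADCdbAd
  rot[15] = CAdcaA$abAACAcADCdbAdD
  rot[16] = AdcaA$abAACAcADCdbAdDC
  rot[17] = dcaA$abAACAcADCdbAdDCA
  rot[18] = caA$abAACAcADCdbAdDCAd
  rot[19] = aA$abAACAcADCdbAdDCAdc
  rot[20] = A$abAACAcADCdbAdDCAdca
  rot[21] = $abAACAcADCdbAdDCAdcaA
Sorted (with $ < everything):
  sorted[0] = $abAACAcADCdbAdDCAdcaA  (last char: 'A')
  sorted[1] = A$abAACAcADCdbAdDCAdca  (last char: 'a')
  sorted[2] = AACAcADCdbAdDCAdcaA$ab  (last char: 'b')
  sorted[3] = ACAcADCdbAdDCAdcaA$abA  (last char: 'A')
  sorted[4] = ADCdbAdDCAdcaA$abAACAc  (last char: 'c')
  sorted[5] = AcADCdbAdDCAdcaA$abAAC  (last char: 'C')
  sorted[6] = AdDCAdcaA$abAACAcADCdb  (last char: 'b')
  sorted[7] = AdcaA$abAACAcADCdbAdDC  (last char: 'C')
  sorted[8] = CAcADCdbAdDCAdcaA$abAA  (last char: 'A')
  sorted[9] = CAdcaA$abAACAcADCdbAdD  (last char: 'D')
  sorted[10] = CdbAdDCAdcaA$abAACAcAD  (last char: 'D')
  sorted[11] = DCAdcaA$abAACAcADCdbAd  (last char: 'd')
  sorted[12] = DCdbAdDCAdcaA$abAACAcA  (last char: 'A')
  sorted[13] = aA$abAACAcADCdbAdDCAdc  (last char: 'c')
  sorted[14] = abAACAcADCdbAdDCAdcaA$  (last char: '$')
  sorted[15] = bAACAcADCdbAdDCAdcaA$a  (last char: 'a')
  sorted[16] = bAdDCAdcaA$abAACAcADCd  (last char: 'd')
  sorted[17] = cADCdbAdDCAdcaA$abAACA  (last char: 'A')
  sorted[18] = caA$abAACAcADCdbAdDCAd  (last char: 'd')
  sorted[19] = dDCAdcaA$abAACAcADCdbA  (last char: 'A')
  sorted[20] = dbAdDCAdcaA$abAACAcADC  (last char: 'C')
  sorted[21] = dcaA$abAACAcADCdbAdDCA  (last char: 'A')
Last column: AabAcCbCADDdAc$adAdACA
Original string S is at sorted index 14

Answer: AabAcCbCADDdAc$adAdACA
14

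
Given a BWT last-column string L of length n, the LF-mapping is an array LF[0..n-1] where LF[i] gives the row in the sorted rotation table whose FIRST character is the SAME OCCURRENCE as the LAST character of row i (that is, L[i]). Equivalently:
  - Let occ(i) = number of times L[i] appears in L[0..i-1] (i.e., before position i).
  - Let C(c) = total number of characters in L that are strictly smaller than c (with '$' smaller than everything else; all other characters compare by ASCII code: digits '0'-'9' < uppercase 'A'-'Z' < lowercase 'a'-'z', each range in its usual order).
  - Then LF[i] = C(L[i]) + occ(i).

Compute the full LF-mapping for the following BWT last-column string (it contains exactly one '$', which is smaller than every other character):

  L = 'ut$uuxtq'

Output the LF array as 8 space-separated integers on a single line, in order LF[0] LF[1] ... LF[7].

Answer: 4 2 0 5 6 7 3 1

Derivation:
Char counts: '$':1, 'q':1, 't':2, 'u':3, 'x':1
C (first-col start): C('$')=0, C('q')=1, C('t')=2, C('u')=4, C('x')=7
L[0]='u': occ=0, LF[0]=C('u')+0=4+0=4
L[1]='t': occ=0, LF[1]=C('t')+0=2+0=2
L[2]='$': occ=0, LF[2]=C('$')+0=0+0=0
L[3]='u': occ=1, LF[3]=C('u')+1=4+1=5
L[4]='u': occ=2, LF[4]=C('u')+2=4+2=6
L[5]='x': occ=0, LF[5]=C('x')+0=7+0=7
L[6]='t': occ=1, LF[6]=C('t')+1=2+1=3
L[7]='q': occ=0, LF[7]=C('q')+0=1+0=1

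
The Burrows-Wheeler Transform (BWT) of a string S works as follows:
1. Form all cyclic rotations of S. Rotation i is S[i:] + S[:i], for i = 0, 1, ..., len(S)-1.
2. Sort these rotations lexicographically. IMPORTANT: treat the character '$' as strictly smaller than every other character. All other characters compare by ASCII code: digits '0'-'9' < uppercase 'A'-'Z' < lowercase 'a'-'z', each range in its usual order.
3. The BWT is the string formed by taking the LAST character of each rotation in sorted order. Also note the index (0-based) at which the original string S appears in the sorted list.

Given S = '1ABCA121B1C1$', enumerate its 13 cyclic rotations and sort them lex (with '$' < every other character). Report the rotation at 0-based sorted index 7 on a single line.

All 13 rotations (rotation i = S[i:]+S[:i]):
  rot[0] = 1ABCA121B1C1$
  rot[1] = ABCA121B1C1$1
  rot[2] = BCA121B1C1$1A
  rot[3] = CA121B1C1$1AB
  rot[4] = A121B1C1$1ABC
  rot[5] = 121B1C1$1ABCA
  rot[6] = 21B1C1$1ABCA1
  rot[7] = 1B1C1$1ABCA12
  rot[8] = B1C1$1ABCA121
  rot[9] = 1C1$1ABCA121B
  rot[10] = C1$1ABCA121B1
  rot[11] = 1$1ABCA121B1C
  rot[12] = $1ABCA121B1C1
Sorted (with $ < everything):
  sorted[0] = $1ABCA121B1C1
  sorted[1] = 1$1ABCA121B1C
  sorted[2] = 121B1C1$1ABCA
  sorted[3] = 1ABCA121B1C1$
  sorted[4] = 1B1C1$1ABCA12
  sorted[5] = 1C1$1ABCA121B
  sorted[6] = 21B1C1$1ABCA1
  sorted[7] = A121B1C1$1ABC
  sorted[8] = ABCA121B1C1$1
  sorted[9] = B1C1$1ABCA121
  sorted[10] = BCA121B1C1$1A
  sorted[11] = C1$1ABCA121B1
  sorted[12] = CA121B1C1$1AB
sorted[7] = A121B1C1$1ABC

Answer: A121B1C1$1ABC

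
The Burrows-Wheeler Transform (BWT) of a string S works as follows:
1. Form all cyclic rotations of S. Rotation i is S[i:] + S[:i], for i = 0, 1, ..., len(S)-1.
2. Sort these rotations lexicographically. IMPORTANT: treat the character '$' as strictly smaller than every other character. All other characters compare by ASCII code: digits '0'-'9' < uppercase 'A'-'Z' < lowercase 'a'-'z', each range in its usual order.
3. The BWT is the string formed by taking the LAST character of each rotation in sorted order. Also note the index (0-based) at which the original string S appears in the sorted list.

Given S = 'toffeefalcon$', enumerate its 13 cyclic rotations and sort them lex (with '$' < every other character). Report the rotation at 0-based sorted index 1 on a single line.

All 13 rotations (rotation i = S[i:]+S[:i]):
  rot[0] = toffeefalcon$
  rot[1] = offeefalcon$t
  rot[2] = ffeefalcon$to
  rot[3] = feefalcon$tof
  rot[4] = eefalcon$toff
  rot[5] = efalcon$toffe
  rot[6] = falcon$toffee
  rot[7] = alcon$toffeef
  rot[8] = lcon$toffeefa
  rot[9] = con$toffeefal
  rot[10] = on$toffeefalc
  rot[11] = n$toffeefalco
  rot[12] = $toffeefalcon
Sorted (with $ < everything):
  sorted[0] = $toffeefalcon
  sorted[1] = alcon$toffeef
  sorted[2] = con$toffeefal
  sorted[3] = eefalcon$toff
  sorted[4] = efalcon$toffe
  sorted[5] = falcon$toffee
  sorted[6] = feefalcon$tof
  sorted[7] = ffeefalcon$to
  sorted[8] = lcon$toffeefa
  sorted[9] = n$toffeefalco
  sorted[10] = offeefalcon$t
  sorted[11] = on$toffeefalc
  sorted[12] = toffeefalcon$
sorted[1] = alcon$toffeef

Answer: alcon$toffeef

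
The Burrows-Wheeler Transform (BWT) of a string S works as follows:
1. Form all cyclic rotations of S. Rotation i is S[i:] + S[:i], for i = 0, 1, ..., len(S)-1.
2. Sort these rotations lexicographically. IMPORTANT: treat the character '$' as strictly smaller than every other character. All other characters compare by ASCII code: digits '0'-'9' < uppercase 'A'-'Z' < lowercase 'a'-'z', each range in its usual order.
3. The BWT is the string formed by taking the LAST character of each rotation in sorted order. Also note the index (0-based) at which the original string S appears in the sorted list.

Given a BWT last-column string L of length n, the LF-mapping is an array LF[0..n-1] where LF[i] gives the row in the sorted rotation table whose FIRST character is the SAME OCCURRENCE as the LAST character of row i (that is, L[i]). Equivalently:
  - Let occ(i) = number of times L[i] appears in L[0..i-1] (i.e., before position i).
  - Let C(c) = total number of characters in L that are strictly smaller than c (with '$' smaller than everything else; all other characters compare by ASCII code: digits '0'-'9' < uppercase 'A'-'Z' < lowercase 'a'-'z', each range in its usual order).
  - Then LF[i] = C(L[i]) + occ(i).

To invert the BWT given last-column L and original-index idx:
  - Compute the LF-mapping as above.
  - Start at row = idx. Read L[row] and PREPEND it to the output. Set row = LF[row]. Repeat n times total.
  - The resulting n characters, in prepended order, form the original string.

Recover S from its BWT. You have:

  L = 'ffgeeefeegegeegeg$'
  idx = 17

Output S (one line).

LF mapping: 10 11 13 1 2 3 12 4 5 14 6 15 7 8 16 9 17 0
Walk LF starting at row 17, prepending L[row]:
  step 1: row=17, L[17]='$', prepend. Next row=LF[17]=0
  step 2: row=0, L[0]='f', prepend. Next row=LF[0]=10
  step 3: row=10, L[10]='e', prepend. Next row=LF[10]=6
  step 4: row=6, L[6]='f', prepend. Next row=LF[6]=12
  step 5: row=12, L[12]='e', prepend. Next row=LF[12]=7
  step 6: row=7, L[7]='e', prepend. Next row=LF[7]=4
  step 7: row=4, L[4]='e', prepend. Next row=LF[4]=2
  step 8: row=2, L[2]='g', prepend. Next row=LF[2]=13
  step 9: row=13, L[13]='e', prepend. Next row=LF[13]=8
  step 10: row=8, L[8]='e', prepend. Next row=LF[8]=5
  step 11: row=5, L[5]='e', prepend. Next row=LF[5]=3
  step 12: row=3, L[3]='e', prepend. Next row=LF[3]=1
  step 13: row=1, L[1]='f', prepend. Next row=LF[1]=11
  step 14: row=11, L[11]='g', prepend. Next row=LF[11]=15
  step 15: row=15, L[15]='e', prepend. Next row=LF[15]=9
  step 16: row=9, L[9]='g', prepend. Next row=LF[9]=14
  step 17: row=14, L[14]='g', prepend. Next row=LF[14]=16
  step 18: row=16, L[16]='g', prepend. Next row=LF[16]=17
Reversed output: gggegfeeeegeeefef$

Answer: gggegfeeeegeeefef$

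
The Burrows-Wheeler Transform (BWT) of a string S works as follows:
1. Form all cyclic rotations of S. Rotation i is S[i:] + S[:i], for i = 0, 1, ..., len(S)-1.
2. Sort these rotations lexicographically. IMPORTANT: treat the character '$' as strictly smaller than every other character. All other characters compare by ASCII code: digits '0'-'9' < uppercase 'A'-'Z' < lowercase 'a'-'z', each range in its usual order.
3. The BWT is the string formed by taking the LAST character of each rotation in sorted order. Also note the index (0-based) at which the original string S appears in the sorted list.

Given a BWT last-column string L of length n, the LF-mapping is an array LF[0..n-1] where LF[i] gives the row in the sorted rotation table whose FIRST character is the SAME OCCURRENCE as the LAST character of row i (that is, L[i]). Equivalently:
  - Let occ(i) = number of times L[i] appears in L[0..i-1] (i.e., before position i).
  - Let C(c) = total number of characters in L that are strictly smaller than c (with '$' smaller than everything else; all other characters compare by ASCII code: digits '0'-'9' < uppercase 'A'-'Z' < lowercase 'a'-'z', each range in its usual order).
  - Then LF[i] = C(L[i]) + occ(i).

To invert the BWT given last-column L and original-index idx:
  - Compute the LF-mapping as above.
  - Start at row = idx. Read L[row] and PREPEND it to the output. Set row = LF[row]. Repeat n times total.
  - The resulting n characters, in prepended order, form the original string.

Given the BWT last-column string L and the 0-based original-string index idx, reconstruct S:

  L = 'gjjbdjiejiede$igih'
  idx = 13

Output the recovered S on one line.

LF mapping: 7 14 15 1 2 16 10 4 17 11 5 3 6 0 12 8 13 9
Walk LF starting at row 13, prepending L[row]:
  step 1: row=13, L[13]='$', prepend. Next row=LF[13]=0
  step 2: row=0, L[0]='g', prepend. Next row=LF[0]=7
  step 3: row=7, L[7]='e', prepend. Next row=LF[7]=4
  step 4: row=4, L[4]='d', prepend. Next row=LF[4]=2
  step 5: row=2, L[2]='j', prepend. Next row=LF[2]=15
  step 6: row=15, L[15]='g', prepend. Next row=LF[15]=8
  step 7: row=8, L[8]='j', prepend. Next row=LF[8]=17
  step 8: row=17, L[17]='h', prepend. Next row=LF[17]=9
  step 9: row=9, L[9]='i', prepend. Next row=LF[9]=11
  step 10: row=11, L[11]='d', prepend. Next row=LF[11]=3
  step 11: row=3, L[3]='b', prepend. Next row=LF[3]=1
  step 12: row=1, L[1]='j', prepend. Next row=LF[1]=14
  step 13: row=14, L[14]='i', prepend. Next row=LF[14]=12
  step 14: row=12, L[12]='e', prepend. Next row=LF[12]=6
  step 15: row=6, L[6]='i', prepend. Next row=LF[6]=10
  step 16: row=10, L[10]='e', prepend. Next row=LF[10]=5
  step 17: row=5, L[5]='j', prepend. Next row=LF[5]=16
  step 18: row=16, L[16]='i', prepend. Next row=LF[16]=13
Reversed output: ijeieijbdihjgjdeg$

Answer: ijeieijbdihjgjdeg$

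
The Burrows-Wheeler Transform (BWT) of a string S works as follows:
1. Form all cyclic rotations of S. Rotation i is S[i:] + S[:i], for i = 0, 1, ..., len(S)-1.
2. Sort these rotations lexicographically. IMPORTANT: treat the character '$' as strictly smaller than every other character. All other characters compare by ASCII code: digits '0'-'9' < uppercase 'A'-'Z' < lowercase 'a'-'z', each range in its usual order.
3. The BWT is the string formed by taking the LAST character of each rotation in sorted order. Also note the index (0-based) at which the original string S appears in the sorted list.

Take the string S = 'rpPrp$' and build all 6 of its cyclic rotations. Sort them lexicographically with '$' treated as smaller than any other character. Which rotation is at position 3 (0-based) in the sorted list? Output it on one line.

All 6 rotations (rotation i = S[i:]+S[:i]):
  rot[0] = rpPrp$
  rot[1] = pPrp$r
  rot[2] = Prp$rp
  rot[3] = rp$rpP
  rot[4] = p$rpPr
  rot[5] = $rpPrp
Sorted (with $ < everything):
  sorted[0] = $rpPrp
  sorted[1] = Prp$rp
  sorted[2] = p$rpPr
  sorted[3] = pPrp$r
  sorted[4] = rp$rpP
  sorted[5] = rpPrp$
sorted[3] = pPrp$r

Answer: pPrp$r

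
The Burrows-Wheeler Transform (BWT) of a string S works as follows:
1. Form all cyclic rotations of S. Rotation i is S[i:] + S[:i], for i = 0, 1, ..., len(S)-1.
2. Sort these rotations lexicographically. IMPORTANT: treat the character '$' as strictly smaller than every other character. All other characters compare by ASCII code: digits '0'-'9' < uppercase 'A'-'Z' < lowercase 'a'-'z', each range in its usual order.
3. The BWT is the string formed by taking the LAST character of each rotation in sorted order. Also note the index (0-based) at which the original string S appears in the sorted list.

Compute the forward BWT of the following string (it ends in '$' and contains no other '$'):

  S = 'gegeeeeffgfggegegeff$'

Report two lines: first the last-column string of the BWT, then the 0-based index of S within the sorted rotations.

Answer: fgeegegggfeefgee$egff
16

Derivation:
All 21 rotations (rotation i = S[i:]+S[:i]):
  rot[0] = gegeeeeffgfggegegeff$
  rot[1] = egeeeeffgfggegegeff$g
  rot[2] = geeeeffgfggegegeff$ge
  rot[3] = eeeeffgfggegegeff$geg
  rot[4] = eeeffgfggegegeff$gege
  rot[5] = eeffgfggegegeff$gegee
  rot[6] = effgfggegegeff$gegeee
  rot[7] = ffgfggegegeff$gegeeee
  rot[8] = fgfggegegeff$gegeeeef
  rot[9] = gfggegegeff$gegeeeeff
  rot[10] = fggegegeff$gegeeeeffg
  rot[11] = ggegegeff$gegeeeeffgf
  rot[12] = gegegeff$gegeeeeffgfg
  rot[13] = egegeff$gegeeeeffgfgg
  rot[14] = gegeff$gegeeeeffgfgge
  rot[15] = egeff$gegeeeeffgfggeg
  rot[16] = geff$gegeeeeffgfggege
  rot[17] = eff$gegeeeeffgfggegeg
  rot[18] = ff$gegeeeeffgfggegege
  rot[19] = f$gegeeeeffgfggegegef
  rot[20] = $gegeeeeffgfggegegeff
Sorted (with $ < everything):
  sorted[0] = $gegeeeeffgfggegegeff  (last char: 'f')
  sorted[1] = eeeeffgfggegegeff$geg  (last char: 'g')
  sorted[2] = eeeffgfggegegeff$gege  (last char: 'e')
  sorted[3] = eeffgfggegegeff$gegee  (last char: 'e')
  sorted[4] = eff$gegeeeeffgfggegeg  (last char: 'g')
  sorted[5] = effgfggegegeff$gegeee  (last char: 'e')
  sorted[6] = egeeeeffgfggegegeff$g  (last char: 'g')
  sorted[7] = egeff$gegeeeeffgfggeg  (last char: 'g')
  sorted[8] = egegeff$gegeeeeffgfgg  (last char: 'g')
  sorted[9] = f$gegeeeeffgfggegegef  (last char: 'f')
  sorted[10] = ff$gegeeeeffgfggegege  (last char: 'e')
  sorted[11] = ffgfggegegeff$gegeeee  (last char: 'e')
  sorted[12] = fgfggegegeff$gegeeeef  (last char: 'f')
  sorted[13] = fggegegeff$gegeeeeffg  (last char: 'g')
  sorted[14] = geeeeffgfggegegeff$ge  (last char: 'e')
  sorted[15] = geff$gegeeeeffgfggege  (last char: 'e')
  sorted[16] = gegeeeeffgfggegegeff$  (last char: '$')
  sorted[17] = gegeff$gegeeeeffgfgge  (last char: 'e')
  sorted[18] = gegegeff$gegeeeeffgfg  (last char: 'g')
  sorted[19] = gfggegegeff$gegeeeeff  (last char: 'f')
  sorted[20] = ggegegeff$gegeeeeffgf  (last char: 'f')
Last column: fgeegegggfeefgee$egff
Original string S is at sorted index 16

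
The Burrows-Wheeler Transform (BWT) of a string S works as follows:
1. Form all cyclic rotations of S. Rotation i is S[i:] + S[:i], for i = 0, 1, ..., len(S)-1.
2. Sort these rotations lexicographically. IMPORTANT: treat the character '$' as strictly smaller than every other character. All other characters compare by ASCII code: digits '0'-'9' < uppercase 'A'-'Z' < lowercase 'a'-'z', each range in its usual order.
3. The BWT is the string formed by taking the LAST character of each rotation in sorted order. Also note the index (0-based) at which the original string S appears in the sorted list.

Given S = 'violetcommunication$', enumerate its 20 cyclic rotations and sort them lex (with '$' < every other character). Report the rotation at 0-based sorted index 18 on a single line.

All 20 rotations (rotation i = S[i:]+S[:i]):
  rot[0] = violetcommunication$
  rot[1] = ioletcommunication$v
  rot[2] = oletcommunication$vi
  rot[3] = letcommunication$vio
  rot[4] = etcommunication$viol
  rot[5] = tcommunication$viole
  rot[6] = communication$violet
  rot[7] = ommunication$violetc
  rot[8] = mmunication$violetco
  rot[9] = munication$violetcom
  rot[10] = unication$violetcomm
  rot[11] = nication$violetcommu
  rot[12] = ication$violetcommun
  rot[13] = cation$violetcommuni
  rot[14] = ation$violetcommunic
  rot[15] = tion$violetcommunica
  rot[16] = ion$violetcommunicat
  rot[17] = on$violetcommunicati
  rot[18] = n$violetcommunicatio
  rot[19] = $violetcommunication
Sorted (with $ < everything):
  sorted[0] = $violetcommunication
  sorted[1] = ation$violetcommunic
  sorted[2] = cation$violetcommuni
  sorted[3] = communication$violet
  sorted[4] = etcommunication$viol
  sorted[5] = ication$violetcommun
  sorted[6] = ioletcommunication$v
  sorted[7] = ion$violetcommunicat
  sorted[8] = letcommunication$vio
  sorted[9] = mmunication$violetco
  sorted[10] = munication$violetcom
  sorted[11] = n$violetcommunicatio
  sorted[12] = nication$violetcommu
  sorted[13] = oletcommunication$vi
  sorted[14] = ommunication$violetc
  sorted[15] = on$violetcommunicati
  sorted[16] = tcommunication$viole
  sorted[17] = tion$violetcommunica
  sorted[18] = unication$violetcomm
  sorted[19] = violetcommunication$
sorted[18] = unication$violetcomm

Answer: unication$violetcomm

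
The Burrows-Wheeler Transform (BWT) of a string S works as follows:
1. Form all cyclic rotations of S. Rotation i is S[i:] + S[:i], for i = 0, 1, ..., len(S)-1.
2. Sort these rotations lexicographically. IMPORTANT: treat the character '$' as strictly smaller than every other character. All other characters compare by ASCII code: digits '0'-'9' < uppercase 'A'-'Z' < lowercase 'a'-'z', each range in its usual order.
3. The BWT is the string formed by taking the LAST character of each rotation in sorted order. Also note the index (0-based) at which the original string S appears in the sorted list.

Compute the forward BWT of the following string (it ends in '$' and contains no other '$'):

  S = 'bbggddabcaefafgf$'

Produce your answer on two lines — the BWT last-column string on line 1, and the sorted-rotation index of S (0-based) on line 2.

Answer: fdcf$abbdgageagfb
4

Derivation:
All 17 rotations (rotation i = S[i:]+S[:i]):
  rot[0] = bbggddabcaefafgf$
  rot[1] = bggddabcaefafgf$b
  rot[2] = ggddabcaefafgf$bb
  rot[3] = gddabcaefafgf$bbg
  rot[4] = ddabcaefafgf$bbgg
  rot[5] = dabcaefafgf$bbggd
  rot[6] = abcaefafgf$bbggdd
  rot[7] = bcaefafgf$bbggdda
  rot[8] = caefafgf$bbggddab
  rot[9] = aefafgf$bbggddabc
  rot[10] = efafgf$bbggddabca
  rot[11] = fafgf$bbggddabcae
  rot[12] = afgf$bbggddabcaef
  rot[13] = fgf$bbggddabcaefa
  rot[14] = gf$bbggddabcaefaf
  rot[15] = f$bbggddabcaefafg
  rot[16] = $bbggddabcaefafgf
Sorted (with $ < everything):
  sorted[0] = $bbggddabcaefafgf  (last char: 'f')
  sorted[1] = abcaefafgf$bbggdd  (last char: 'd')
  sorted[2] = aefafgf$bbggddabc  (last char: 'c')
  sorted[3] = afgf$bbggddabcaef  (last char: 'f')
  sorted[4] = bbggddabcaefafgf$  (last char: '$')
  sorted[5] = bcaefafgf$bbggdda  (last char: 'a')
  sorted[6] = bggddabcaefafgf$b  (last char: 'b')
  sorted[7] = caefafgf$bbggddab  (last char: 'b')
  sorted[8] = dabcaefafgf$bbggd  (last char: 'd')
  sorted[9] = ddabcaefafgf$bbgg  (last char: 'g')
  sorted[10] = efafgf$bbggddabca  (last char: 'a')
  sorted[11] = f$bbggddabcaefafg  (last char: 'g')
  sorted[12] = fafgf$bbggddabcae  (last char: 'e')
  sorted[13] = fgf$bbggddabcaefa  (last char: 'a')
  sorted[14] = gddabcaefafgf$bbg  (last char: 'g')
  sorted[15] = gf$bbggddabcaefaf  (last char: 'f')
  sorted[16] = ggddabcaefafgf$bb  (last char: 'b')
Last column: fdcf$abbdgageagfb
Original string S is at sorted index 4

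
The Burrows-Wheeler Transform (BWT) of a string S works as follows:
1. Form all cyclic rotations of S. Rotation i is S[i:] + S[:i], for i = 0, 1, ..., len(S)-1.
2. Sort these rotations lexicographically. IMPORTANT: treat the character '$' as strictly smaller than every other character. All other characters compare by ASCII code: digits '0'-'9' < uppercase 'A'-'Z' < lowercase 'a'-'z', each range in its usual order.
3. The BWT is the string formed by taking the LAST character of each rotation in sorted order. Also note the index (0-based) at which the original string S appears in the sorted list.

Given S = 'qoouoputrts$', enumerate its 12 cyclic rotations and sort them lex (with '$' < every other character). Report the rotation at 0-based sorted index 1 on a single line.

Answer: oouoputrts$q

Derivation:
All 12 rotations (rotation i = S[i:]+S[:i]):
  rot[0] = qoouoputrts$
  rot[1] = oouoputrts$q
  rot[2] = ouoputrts$qo
  rot[3] = uoputrts$qoo
  rot[4] = oputrts$qoou
  rot[5] = putrts$qoouo
  rot[6] = utrts$qoouop
  rot[7] = trts$qoouopu
  rot[8] = rts$qoouoput
  rot[9] = ts$qoouoputr
  rot[10] = s$qoouoputrt
  rot[11] = $qoouoputrts
Sorted (with $ < everything):
  sorted[0] = $qoouoputrts
  sorted[1] = oouoputrts$q
  sorted[2] = oputrts$qoou
  sorted[3] = ouoputrts$qo
  sorted[4] = putrts$qoouo
  sorted[5] = qoouoputrts$
  sorted[6] = rts$qoouoput
  sorted[7] = s$qoouoputrt
  sorted[8] = trts$qoouopu
  sorted[9] = ts$qoouoputr
  sorted[10] = uoputrts$qoo
  sorted[11] = utrts$qoouop
sorted[1] = oouoputrts$q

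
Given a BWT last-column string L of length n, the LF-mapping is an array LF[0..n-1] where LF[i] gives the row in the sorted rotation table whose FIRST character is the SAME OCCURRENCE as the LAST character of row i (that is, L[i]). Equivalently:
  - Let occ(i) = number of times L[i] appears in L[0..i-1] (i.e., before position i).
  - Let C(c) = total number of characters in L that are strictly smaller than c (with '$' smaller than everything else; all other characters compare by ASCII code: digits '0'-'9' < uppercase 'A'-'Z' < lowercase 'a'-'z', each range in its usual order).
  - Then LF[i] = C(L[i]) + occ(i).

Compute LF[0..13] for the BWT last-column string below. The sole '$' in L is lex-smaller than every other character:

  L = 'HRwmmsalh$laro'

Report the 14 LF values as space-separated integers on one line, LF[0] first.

Answer: 1 2 13 8 9 12 3 6 5 0 7 4 11 10

Derivation:
Char counts: '$':1, 'H':1, 'R':1, 'a':2, 'h':1, 'l':2, 'm':2, 'o':1, 'r':1, 's':1, 'w':1
C (first-col start): C('$')=0, C('H')=1, C('R')=2, C('a')=3, C('h')=5, C('l')=6, C('m')=8, C('o')=10, C('r')=11, C('s')=12, C('w')=13
L[0]='H': occ=0, LF[0]=C('H')+0=1+0=1
L[1]='R': occ=0, LF[1]=C('R')+0=2+0=2
L[2]='w': occ=0, LF[2]=C('w')+0=13+0=13
L[3]='m': occ=0, LF[3]=C('m')+0=8+0=8
L[4]='m': occ=1, LF[4]=C('m')+1=8+1=9
L[5]='s': occ=0, LF[5]=C('s')+0=12+0=12
L[6]='a': occ=0, LF[6]=C('a')+0=3+0=3
L[7]='l': occ=0, LF[7]=C('l')+0=6+0=6
L[8]='h': occ=0, LF[8]=C('h')+0=5+0=5
L[9]='$': occ=0, LF[9]=C('$')+0=0+0=0
L[10]='l': occ=1, LF[10]=C('l')+1=6+1=7
L[11]='a': occ=1, LF[11]=C('a')+1=3+1=4
L[12]='r': occ=0, LF[12]=C('r')+0=11+0=11
L[13]='o': occ=0, LF[13]=C('o')+0=10+0=10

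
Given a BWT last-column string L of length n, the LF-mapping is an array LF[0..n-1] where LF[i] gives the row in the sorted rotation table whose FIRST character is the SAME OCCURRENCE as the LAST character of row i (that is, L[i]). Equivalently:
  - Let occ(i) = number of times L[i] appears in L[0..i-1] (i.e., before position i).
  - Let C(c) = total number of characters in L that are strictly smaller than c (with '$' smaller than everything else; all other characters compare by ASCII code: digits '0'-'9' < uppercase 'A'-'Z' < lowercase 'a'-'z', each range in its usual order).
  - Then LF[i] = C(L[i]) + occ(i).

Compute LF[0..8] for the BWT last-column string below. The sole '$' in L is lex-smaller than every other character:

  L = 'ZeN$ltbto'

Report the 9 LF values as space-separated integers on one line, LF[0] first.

Answer: 2 4 1 0 5 7 3 8 6

Derivation:
Char counts: '$':1, 'N':1, 'Z':1, 'b':1, 'e':1, 'l':1, 'o':1, 't':2
C (first-col start): C('$')=0, C('N')=1, C('Z')=2, C('b')=3, C('e')=4, C('l')=5, C('o')=6, C('t')=7
L[0]='Z': occ=0, LF[0]=C('Z')+0=2+0=2
L[1]='e': occ=0, LF[1]=C('e')+0=4+0=4
L[2]='N': occ=0, LF[2]=C('N')+0=1+0=1
L[3]='$': occ=0, LF[3]=C('$')+0=0+0=0
L[4]='l': occ=0, LF[4]=C('l')+0=5+0=5
L[5]='t': occ=0, LF[5]=C('t')+0=7+0=7
L[6]='b': occ=0, LF[6]=C('b')+0=3+0=3
L[7]='t': occ=1, LF[7]=C('t')+1=7+1=8
L[8]='o': occ=0, LF[8]=C('o')+0=6+0=6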